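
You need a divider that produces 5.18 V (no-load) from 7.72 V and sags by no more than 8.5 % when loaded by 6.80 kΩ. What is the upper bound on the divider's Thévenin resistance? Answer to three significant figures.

Loading drop = R_th/(R_th + R_L) ≤ 0.0850, so R_th ≤ R_L · ε/(1−ε) = 6.80 kΩ × 0.0850/0.9150 = 632 Ω.
(Any R1, R2 with R2/(R1+R2) = 0.671 and R1‖R2 ≤ 632 Ω will meet the spec.)

R_th ≤ 632 Ω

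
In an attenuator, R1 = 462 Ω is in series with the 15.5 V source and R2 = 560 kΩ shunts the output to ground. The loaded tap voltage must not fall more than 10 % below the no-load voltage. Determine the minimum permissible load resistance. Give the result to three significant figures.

R_L(min) ≈ 4.15 kΩ

Output resistance R_th = R1‖R2 = (462 × 560000)/560500 = 461.6 Ω.
The fractional drop is R_th/(R_th + R_L); requiring this ≤ 0.100 gives R_L ≥ R_th(1/0.100 − 1) = 461.6 × 9.000 = 4.15 kΩ.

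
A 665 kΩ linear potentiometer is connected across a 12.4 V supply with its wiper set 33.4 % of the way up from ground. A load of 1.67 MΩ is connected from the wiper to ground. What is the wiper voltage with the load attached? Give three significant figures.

V ≈ 3.80 V

The wiper splits the pot into (1−α)R = 442.9 kΩ above and αR = 222.1 kΩ below.
Lower section ‖ load = 196.0 kΩ.
V_wiper = 12.4 × 196.0/(442.9 + 196.0) = 3.80 V.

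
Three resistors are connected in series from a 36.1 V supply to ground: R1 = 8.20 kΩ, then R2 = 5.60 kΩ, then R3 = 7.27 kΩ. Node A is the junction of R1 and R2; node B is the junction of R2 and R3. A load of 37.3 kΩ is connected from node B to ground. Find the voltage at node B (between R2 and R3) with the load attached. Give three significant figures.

At node B, R3 is in parallel with the load: R3‖R_L = 6.084 kΩ.
Below node A the resistance is R2 + (R3‖R_L) = 11.68 kΩ, so V_A = 36.1 × 11.68/19.88 = 21.21 V.
Then V_B = V_A × (R3‖R_L)/(R2 + R3‖R_L) = 21.21 × 6.084/11.68 = 11.0 V.

V ≈ 11.0 V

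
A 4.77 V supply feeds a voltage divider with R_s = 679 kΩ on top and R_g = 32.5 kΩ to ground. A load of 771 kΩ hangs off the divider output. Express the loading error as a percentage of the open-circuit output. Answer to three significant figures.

The divider's output (Thévenin) resistance is R_s‖R_g = 31.02 kΩ.
Fractional drop under load = R_th/(R_th + R_L) = 31.02 / (31.02 + 771) = 0.03867.
So the output falls by 3.87 %.

3.87 %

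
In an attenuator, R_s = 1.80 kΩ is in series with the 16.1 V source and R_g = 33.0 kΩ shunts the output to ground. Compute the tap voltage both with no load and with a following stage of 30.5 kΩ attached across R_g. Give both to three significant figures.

Open-circuit: V = 16.1 × 33.0/(1.80 + 33.0) = 15.3 V.
With the load, R_g becomes R_g‖R_L = 15.85 kΩ, so V = 16.1 × 15.85/17.65 = 14.5 V.

Unloaded: 15.3 V; loaded: 14.5 V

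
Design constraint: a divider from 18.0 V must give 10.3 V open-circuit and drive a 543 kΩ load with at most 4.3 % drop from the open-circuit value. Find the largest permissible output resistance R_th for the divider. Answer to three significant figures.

Loading drop = R_th/(R_th + R_L) ≤ 0.0430, so R_th ≤ R_L · ε/(1−ε) = 543 kΩ × 0.0430/0.9570 = 24.4 kΩ.

R_th ≤ 24.4 kΩ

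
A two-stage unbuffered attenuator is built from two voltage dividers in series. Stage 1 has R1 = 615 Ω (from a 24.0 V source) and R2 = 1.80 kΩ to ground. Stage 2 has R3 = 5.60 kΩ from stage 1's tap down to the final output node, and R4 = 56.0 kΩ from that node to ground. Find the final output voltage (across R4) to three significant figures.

V_out ≈ 16.1 V

Stage 2 presents R3+R4 = 61600 Ω as a load on stage 1's tap.
Stage 1's lower leg becomes R2‖(R3+R4) = 1749 Ω, so V_mid = 24.0 × 1749/2364 = 17.76 V.
Stage 2 is itself unloaded: V_out = V_mid × R4/(R3+R4) = 17.76 × 56000/61600 = 16.1 V.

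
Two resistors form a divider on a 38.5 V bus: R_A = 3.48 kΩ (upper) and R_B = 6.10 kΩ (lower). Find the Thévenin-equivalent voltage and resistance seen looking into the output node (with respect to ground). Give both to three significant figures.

V_th is the open-circuit tap voltage: 38.5 × 6.10/(3.48 + 6.10) = 24.5 V.
With the supply zeroed, R_A and R_B appear in parallel from the tap: R_th = R_A‖R_B = (3.48 × 6.10)/9.580 = 2.22 kΩ.

V_th = 24.5 V, R_th = 2.22 kΩ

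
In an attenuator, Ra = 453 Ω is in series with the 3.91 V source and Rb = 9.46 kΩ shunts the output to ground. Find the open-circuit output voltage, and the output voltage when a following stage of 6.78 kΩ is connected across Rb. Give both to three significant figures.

Open-circuit: V = 3.91 × 9460/(453 + 9460) = 3.73 V.
With the load, Rb becomes Rb‖R_L = 3949 Ω, so V = 3.91 × 3949/4402 = 3.51 V.

Unloaded: 3.73 V; loaded: 3.51 V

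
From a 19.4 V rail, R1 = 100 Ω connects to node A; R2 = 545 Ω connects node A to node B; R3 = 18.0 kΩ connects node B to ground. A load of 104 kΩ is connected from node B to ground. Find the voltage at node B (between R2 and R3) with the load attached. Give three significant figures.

At node B, R3 is in parallel with the load: R3‖R_L = 15340 Ω.
Below node A the resistance is R2 + (R3‖R_L) = 15890 Ω, so V_A = 19.4 × 15890/15990 = 19.28 V.
Then V_B = V_A × (R3‖R_L)/(R2 + R3‖R_L) = 19.28 × 15340/15890 = 18.6 V.

V ≈ 18.6 V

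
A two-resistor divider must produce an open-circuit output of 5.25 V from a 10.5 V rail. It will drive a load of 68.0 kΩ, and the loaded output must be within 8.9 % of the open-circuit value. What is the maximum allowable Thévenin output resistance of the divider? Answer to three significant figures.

R_th ≤ 6.64 kΩ

Loading drop = R_th/(R_th + R_L) ≤ 0.0890, so R_th ≤ R_L · ε/(1−ε) = 68.0 kΩ × 0.0890/0.9110 = 6.64 kΩ.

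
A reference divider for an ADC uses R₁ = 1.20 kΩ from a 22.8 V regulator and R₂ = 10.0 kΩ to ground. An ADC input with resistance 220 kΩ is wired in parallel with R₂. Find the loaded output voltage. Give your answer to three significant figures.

V_out ≈ 20.3 V

The load sits in parallel with R₂: R₂‖R_L = (10.0 × 220) / (10.0 + 220) = 9.565 kΩ.
V_out = 22.8 × 9.565 / (1.20 + 9.565) = 22.8 × 9.565/10.77 = 20.3 V.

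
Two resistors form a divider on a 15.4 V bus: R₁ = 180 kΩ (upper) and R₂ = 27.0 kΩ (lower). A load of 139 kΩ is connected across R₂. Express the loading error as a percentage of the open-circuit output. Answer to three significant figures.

14.5 %

Unloaded V = 15.4 × 27.0/207.0 = 2.0087 V.
Loaded: R₂‖R_L = 22.61 kΩ, giving V = 15.4 × 22.61/202.6 = 1.7184 V.
Drop = (2.0087 − 1.7184) / 2.0087 = 14.5 %.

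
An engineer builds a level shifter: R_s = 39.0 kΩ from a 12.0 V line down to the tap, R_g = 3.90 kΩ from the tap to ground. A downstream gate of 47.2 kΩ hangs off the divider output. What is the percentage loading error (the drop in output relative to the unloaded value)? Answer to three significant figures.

The divider's output (Thévenin) resistance is R_s‖R_g = 3.545 kΩ.
Fractional drop under load = R_th/(R_th + R_L) = 3.545 / (3.545 + 47.2) = 0.06987.
So the output falls by 6.99 %.

6.99 %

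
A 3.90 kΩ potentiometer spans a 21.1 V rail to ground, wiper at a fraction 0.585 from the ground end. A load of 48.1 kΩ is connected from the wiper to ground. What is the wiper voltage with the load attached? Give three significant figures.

The wiper splits the pot into (1−α)R = 1.619 kΩ above and αR = 2.281 kΩ below.
Lower section ‖ load = 2.178 kΩ.
V_wiper = 21.1 × 2.178/(1.619 + 2.178) = 12.1 V.

V ≈ 12.1 V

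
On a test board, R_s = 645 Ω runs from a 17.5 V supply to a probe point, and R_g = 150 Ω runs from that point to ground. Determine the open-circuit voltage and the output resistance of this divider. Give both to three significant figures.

V_th is the open-circuit tap voltage: 17.5 × 150/(645 + 150) = 3.30 V.
With the supply zeroed, R_s and R_g appear in parallel from the tap: R_th = R_s‖R_g = (645 × 150)/795.0 = 122 Ω.

V_th = 3.30 V, R_th = 122 Ω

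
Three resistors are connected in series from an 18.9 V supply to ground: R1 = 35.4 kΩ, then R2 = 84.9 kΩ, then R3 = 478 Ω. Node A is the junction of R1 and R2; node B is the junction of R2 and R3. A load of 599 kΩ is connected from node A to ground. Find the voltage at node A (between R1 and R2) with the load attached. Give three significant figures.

V ≈ 12.8 V

Below node A the series string R2+R3 = 85380 Ω sits in parallel with the 599000 Ω load: 74730 Ω.
V_A = 18.9 × 74730/(35400 + 74730) = 12.8 V.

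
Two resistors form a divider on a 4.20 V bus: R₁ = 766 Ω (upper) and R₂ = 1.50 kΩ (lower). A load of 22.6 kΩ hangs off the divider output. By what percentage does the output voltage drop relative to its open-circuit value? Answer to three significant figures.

The divider's output (Thévenin) resistance is R₁‖R₂ = 507.1 Ω.
Fractional drop under load = R_th/(R_th + R_L) = 507.1 / (507.1 + 22600) = 0.02194.
So the output falls by 2.19 %.

2.19 %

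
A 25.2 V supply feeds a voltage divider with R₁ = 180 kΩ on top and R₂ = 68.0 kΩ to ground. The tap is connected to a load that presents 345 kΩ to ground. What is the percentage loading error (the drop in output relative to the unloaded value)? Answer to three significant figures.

12.5 %

The divider's output (Thévenin) resistance is R₁‖R₂ = 49.35 kΩ.
Fractional drop under load = R_th/(R_th + R_L) = 49.35 / (49.35 + 345) = 0.1252.
So the output falls by 12.5 %.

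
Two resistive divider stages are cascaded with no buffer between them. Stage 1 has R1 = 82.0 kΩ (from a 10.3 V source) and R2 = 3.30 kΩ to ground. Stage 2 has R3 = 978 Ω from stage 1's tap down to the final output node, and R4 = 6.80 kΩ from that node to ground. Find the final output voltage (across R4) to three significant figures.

V_out ≈ 0.247 V

Stage 2 presents R3+R4 = 7778 Ω as a load on stage 1's tap.
Stage 1's lower leg becomes R2‖(R3+R4) = 2317 Ω, so V_mid = 10.3 × 2317/84320 = 0.2830 V.
Stage 2 is itself unloaded: V_out = V_mid × R4/(R3+R4) = 0.2830 × 6800/7778 = 0.247 V.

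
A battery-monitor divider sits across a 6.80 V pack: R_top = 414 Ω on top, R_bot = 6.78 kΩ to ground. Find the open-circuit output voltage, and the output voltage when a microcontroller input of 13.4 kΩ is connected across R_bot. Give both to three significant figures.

Open-circuit: V = 6.80 × 6780/(414 + 6780) = 6.41 V.
With the load, R_bot becomes R_bot‖R_L = 4502 Ω, so V = 6.80 × 4502/4916 = 6.23 V.

Unloaded: 6.41 V; loaded: 6.23 V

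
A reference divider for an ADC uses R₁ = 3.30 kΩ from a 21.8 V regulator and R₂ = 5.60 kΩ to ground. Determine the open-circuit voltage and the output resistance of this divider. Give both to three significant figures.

V_th = 13.7 V, R_th = 2.08 kΩ

V_th is the open-circuit tap voltage: 21.8 × 5.60/(3.30 + 5.60) = 13.7 V.
With the supply zeroed, R₁ and R₂ appear in parallel from the tap: R_th = R₁‖R₂ = (3.30 × 5.60)/8.900 = 2.08 kΩ.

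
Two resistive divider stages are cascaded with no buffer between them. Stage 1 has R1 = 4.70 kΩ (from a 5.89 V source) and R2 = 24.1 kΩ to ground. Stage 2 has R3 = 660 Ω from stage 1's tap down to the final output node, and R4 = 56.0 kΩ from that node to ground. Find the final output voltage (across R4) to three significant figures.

Stage 2 presents R3+R4 = 56660 Ω as a load on stage 1's tap.
Stage 1's lower leg becomes R2‖(R3+R4) = 16910 Ω, so V_mid = 5.89 × 16910/21610 = 4.609 V.
Stage 2 is itself unloaded: V_out = V_mid × R4/(R3+R4) = 4.609 × 56000/56660 = 4.56 V.

V_out ≈ 4.56 V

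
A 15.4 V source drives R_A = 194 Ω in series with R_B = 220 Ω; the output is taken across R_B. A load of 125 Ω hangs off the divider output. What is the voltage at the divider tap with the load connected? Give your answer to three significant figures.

V_out ≈ 4.48 V

The load sits in parallel with R_B: R_B‖R_L = (220 × 125) / (220 + 125) = 79.71 Ω.
V_out = 15.4 × 79.71 / (194 + 79.71) = 15.4 × 79.71/273.7 = 4.48 V.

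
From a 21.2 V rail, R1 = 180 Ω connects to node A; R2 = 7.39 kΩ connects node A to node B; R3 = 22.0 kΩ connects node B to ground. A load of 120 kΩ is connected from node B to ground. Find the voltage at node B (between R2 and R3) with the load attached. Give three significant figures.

V ≈ 15.1 V

At node B, R3 is in parallel with the load: R3‖R_L = 18590 Ω.
Below node A the resistance is R2 + (R3‖R_L) = 25980 Ω, so V_A = 21.2 × 25980/26160 = 21.05 V.
Then V_B = V_A × (R3‖R_L)/(R2 + R3‖R_L) = 21.05 × 18590/25980 = 15.1 V.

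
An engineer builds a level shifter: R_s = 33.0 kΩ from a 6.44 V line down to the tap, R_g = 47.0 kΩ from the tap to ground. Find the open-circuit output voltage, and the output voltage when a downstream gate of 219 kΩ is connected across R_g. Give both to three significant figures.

Unloaded: 3.78 V; loaded: 3.48 V

Open-circuit: V = 6.44 × 47.0/(33.0 + 47.0) = 3.78 V.
With the load, R_g becomes R_g‖R_L = 38.70 kΩ, so V = 6.44 × 38.70/71.70 = 3.48 V.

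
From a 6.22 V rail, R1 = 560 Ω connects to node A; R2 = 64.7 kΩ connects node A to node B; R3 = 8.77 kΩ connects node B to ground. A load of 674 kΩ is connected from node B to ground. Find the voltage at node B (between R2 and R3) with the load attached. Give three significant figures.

V ≈ 0.728 V

At node B, R3 is in parallel with the load: R3‖R_L = 8657 Ω.
Below node A the resistance is R2 + (R3‖R_L) = 73360 Ω, so V_A = 6.22 × 73360/73920 = 6.173 V.
Then V_B = V_A × (R3‖R_L)/(R2 + R3‖R_L) = 6.173 × 8657/73360 = 0.728 V.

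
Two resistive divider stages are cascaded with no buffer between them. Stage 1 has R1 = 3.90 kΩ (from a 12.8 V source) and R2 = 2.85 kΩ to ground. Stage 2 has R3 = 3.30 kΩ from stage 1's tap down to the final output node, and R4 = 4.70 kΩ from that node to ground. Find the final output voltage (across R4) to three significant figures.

Stage 2 presents R3+R4 = 8.000 kΩ as a load on stage 1's tap.
Stage 1's lower leg becomes R2‖(R3+R4) = 2.101 kΩ, so V_mid = 12.8 × 2.101/6.001 = 4.482 V.
Stage 2 is itself unloaded: V_out = V_mid × R4/(R3+R4) = 4.482 × 4.70/8.000 = 2.63 V.

V_out ≈ 2.63 V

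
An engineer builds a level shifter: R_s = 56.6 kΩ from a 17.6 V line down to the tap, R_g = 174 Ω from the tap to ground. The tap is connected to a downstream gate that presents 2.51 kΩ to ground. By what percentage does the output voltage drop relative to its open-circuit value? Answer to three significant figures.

The divider's output (Thévenin) resistance is R_s‖R_g = 173.5 Ω.
Fractional drop under load = R_th/(R_th + R_L) = 173.5 / (173.5 + 2510) = 0.06464.
So the output falls by 6.46 %.

6.46 %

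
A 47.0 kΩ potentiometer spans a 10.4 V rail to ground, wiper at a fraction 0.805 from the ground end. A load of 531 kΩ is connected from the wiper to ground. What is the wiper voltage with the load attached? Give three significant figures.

The wiper splits the pot into (1−α)R = 9.165 kΩ above and αR = 37.84 kΩ below.
Lower section ‖ load = 35.32 kΩ.
V_wiper = 10.4 × 35.32/(9.165 + 35.32) = 8.26 V.

V ≈ 8.26 V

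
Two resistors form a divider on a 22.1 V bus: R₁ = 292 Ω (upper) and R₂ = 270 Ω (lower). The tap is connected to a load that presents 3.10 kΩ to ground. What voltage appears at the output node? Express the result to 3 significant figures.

The load sits in parallel with R₂: R₂‖R_L = (270 × 3100) / (270 + 3100) = 248.4 Ω.
V_out = 22.1 × 248.4 / (292 + 248.4) = 22.1 × 248.4/540.4 = 10.2 V.

V_out ≈ 10.2 V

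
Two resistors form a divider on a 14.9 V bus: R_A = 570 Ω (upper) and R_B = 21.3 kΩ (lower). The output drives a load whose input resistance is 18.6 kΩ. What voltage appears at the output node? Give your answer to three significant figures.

V_out ≈ 14.1 V

The load sits in parallel with R_B: R_B‖R_L = (21300 × 18600) / (21300 + 18600) = 9929 Ω.
V_out = 14.9 × 9929 / (570 + 9929) = 14.9 × 9929/10500 = 14.1 V.
(Unloaded it would have been 14.5 V.)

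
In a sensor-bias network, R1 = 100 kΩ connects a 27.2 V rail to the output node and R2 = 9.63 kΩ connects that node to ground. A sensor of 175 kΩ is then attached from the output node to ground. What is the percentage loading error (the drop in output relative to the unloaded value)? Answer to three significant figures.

4.78 %

The divider's output (Thévenin) resistance is R1‖R2 = 8.784 kΩ.
Fractional drop under load = R_th/(R_th + R_L) = 8.784 / (8.784 + 175) = 0.04780.
So the output falls by 4.78 %.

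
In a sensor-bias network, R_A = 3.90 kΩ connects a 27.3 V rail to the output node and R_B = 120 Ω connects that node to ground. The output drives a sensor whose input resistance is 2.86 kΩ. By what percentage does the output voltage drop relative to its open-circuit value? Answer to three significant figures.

The divider's output (Thévenin) resistance is R_A‖R_B = 116.4 Ω.
Fractional drop under load = R_th/(R_th + R_L) = 116.4 / (116.4 + 2860) = 0.03911.
So the output falls by 3.91 %.

3.91 %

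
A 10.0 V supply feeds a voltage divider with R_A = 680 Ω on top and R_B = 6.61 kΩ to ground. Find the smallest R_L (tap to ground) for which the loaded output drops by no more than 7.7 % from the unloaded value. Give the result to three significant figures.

R_L(min) ≈ 7.39 kΩ

Output resistance R_th = R_A‖R_B = (680 × 6610)/7290 = 616.6 Ω.
The fractional drop is R_th/(R_th + R_L); requiring this ≤ 0.0770 gives R_L ≥ R_th(1/0.0770 − 1) = 616.6 × 11.99 = 7.39 kΩ.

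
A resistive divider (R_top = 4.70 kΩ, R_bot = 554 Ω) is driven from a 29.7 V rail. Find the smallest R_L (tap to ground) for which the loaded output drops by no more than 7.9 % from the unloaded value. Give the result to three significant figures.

R_L(min) ≈ 5.78 kΩ

Output resistance R_th = R_top‖R_bot = (4700 × 554)/5254 = 495.6 Ω.
The fractional drop is R_th/(R_th + R_L); requiring this ≤ 0.0790 gives R_L ≥ R_th(1/0.0790 − 1) = 495.6 × 11.66 = 5.78 kΩ.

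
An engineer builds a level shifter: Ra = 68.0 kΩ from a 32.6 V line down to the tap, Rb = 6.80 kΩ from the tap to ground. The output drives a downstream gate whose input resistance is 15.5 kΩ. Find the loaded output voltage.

The load sits in parallel with Rb: Rb‖R_L = (6.80 × 15.5) / (6.80 + 15.5) = 4.726 kΩ.
V_out = 32.6 × 4.726 / (68.0 + 4.726) = 32.6 × 4.726/72.73 = 2.12 V.

V_out ≈ 2.12 V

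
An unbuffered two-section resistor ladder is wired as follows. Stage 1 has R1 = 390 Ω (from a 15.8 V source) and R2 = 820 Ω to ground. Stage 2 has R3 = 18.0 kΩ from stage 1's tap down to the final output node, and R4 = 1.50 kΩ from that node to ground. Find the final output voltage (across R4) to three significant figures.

Stage 2 presents R3+R4 = 19500 Ω as a load on stage 1's tap.
Stage 1's lower leg becomes R2‖(R3+R4) = 786.9 Ω, so V_mid = 15.8 × 786.9/1177 = 10.56 V.
Stage 2 is itself unloaded: V_out = V_mid × R4/(R3+R4) = 10.56 × 1500/19500 = 0.813 V.

V_out ≈ 0.813 V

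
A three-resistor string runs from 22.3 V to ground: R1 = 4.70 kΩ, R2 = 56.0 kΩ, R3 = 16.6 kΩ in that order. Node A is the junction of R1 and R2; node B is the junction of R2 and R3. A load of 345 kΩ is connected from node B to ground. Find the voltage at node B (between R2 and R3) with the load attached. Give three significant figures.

At node B, R3 is in parallel with the load: R3‖R_L = 15.84 kΩ.
Below node A the resistance is R2 + (R3‖R_L) = 71.84 kΩ, so V_A = 22.3 × 71.84/76.54 = 20.93 V.
Then V_B = V_A × (R3‖R_L)/(R2 + R3‖R_L) = 20.93 × 15.84/71.84 = 4.61 V.

V ≈ 4.61 V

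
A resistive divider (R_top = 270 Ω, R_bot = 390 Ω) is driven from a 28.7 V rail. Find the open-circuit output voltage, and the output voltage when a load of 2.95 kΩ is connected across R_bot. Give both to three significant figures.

Unloaded: 17.0 V; loaded: 16.1 V

Open-circuit: V = 28.7 × 390/(270 + 390) = 17.0 V.
With the load, R_bot becomes R_bot‖R_L = 344.5 Ω, so V = 28.7 × 344.5/614.5 = 16.1 V.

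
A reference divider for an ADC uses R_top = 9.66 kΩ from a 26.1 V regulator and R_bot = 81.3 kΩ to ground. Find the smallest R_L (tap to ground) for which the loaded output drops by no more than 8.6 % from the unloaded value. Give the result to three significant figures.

Output resistance R_th = R_top‖R_bot = (9.66 × 81.3)/90.96 = 8.634 kΩ.
The fractional drop is R_th/(R_th + R_L); requiring this ≤ 0.0860 gives R_L ≥ R_th(1/0.0860 − 1) = 8.634 × 10.63 = 91.8 kΩ.

R_L(min) ≈ 91.8 kΩ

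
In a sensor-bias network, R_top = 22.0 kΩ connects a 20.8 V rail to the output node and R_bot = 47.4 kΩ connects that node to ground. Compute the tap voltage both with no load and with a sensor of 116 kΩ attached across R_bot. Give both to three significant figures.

Unloaded: 14.2 V; loaded: 12.6 V

Open-circuit: V = 20.8 × 47.4/(22.0 + 47.4) = 14.2 V.
With the load, R_bot becomes R_bot‖R_L = 33.65 kΩ, so V = 20.8 × 33.65/55.65 = 12.6 V.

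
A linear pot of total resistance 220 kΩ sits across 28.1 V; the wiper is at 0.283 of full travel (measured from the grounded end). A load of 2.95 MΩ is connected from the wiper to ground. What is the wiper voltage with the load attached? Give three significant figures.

The wiper splits the pot into (1−α)R = 157.7 kΩ above and αR = 62.26 kΩ below.
Lower section ‖ load = 60.97 kΩ.
V_wiper = 28.1 × 60.97/(157.7 + 60.97) = 7.83 V.

V ≈ 7.83 V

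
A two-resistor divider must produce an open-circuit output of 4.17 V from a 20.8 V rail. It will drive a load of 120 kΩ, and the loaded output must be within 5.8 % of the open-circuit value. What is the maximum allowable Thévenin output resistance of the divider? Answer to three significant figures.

R_th ≤ 7.39 kΩ

Loading drop = R_th/(R_th + R_L) ≤ 0.0580, so R_th ≤ R_L · ε/(1−ε) = 120 kΩ × 0.0580/0.9420 = 7.39 kΩ.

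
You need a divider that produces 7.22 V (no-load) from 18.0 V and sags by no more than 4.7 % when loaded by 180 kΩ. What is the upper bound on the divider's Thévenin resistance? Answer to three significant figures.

R_th ≤ 8.88 kΩ

Loading drop = R_th/(R_th + R_L) ≤ 0.0470, so R_th ≤ R_L · ε/(1−ε) = 180 kΩ × 0.0470/0.9530 = 8.88 kΩ.
(Any R1, R2 with R2/(R1+R2) = 0.401 and R1‖R2 ≤ 8.88 kΩ will meet the spec.)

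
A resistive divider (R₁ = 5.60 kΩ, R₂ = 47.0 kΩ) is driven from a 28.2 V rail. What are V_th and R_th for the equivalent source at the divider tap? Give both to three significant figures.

V_th is the open-circuit tap voltage: 28.2 × 47.0/(5.60 + 47.0) = 25.2 V.
With the supply zeroed, R₁ and R₂ appear in parallel from the tap: R_th = R₁‖R₂ = (5.60 × 47.0)/52.60 = 5.00 kΩ.

V_th = 25.2 V, R_th = 5.00 kΩ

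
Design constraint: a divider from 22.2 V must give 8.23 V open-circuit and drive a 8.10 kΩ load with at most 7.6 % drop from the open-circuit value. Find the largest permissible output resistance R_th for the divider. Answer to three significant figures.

R_th ≤ 666 Ω

Loading drop = R_th/(R_th + R_L) ≤ 0.0760, so R_th ≤ R_L · ε/(1−ε) = 8.10 kΩ × 0.0760/0.9240 = 666 Ω.
(Any R1, R2 with R2/(R1+R2) = 0.371 and R1‖R2 ≤ 666 Ω will meet the spec.)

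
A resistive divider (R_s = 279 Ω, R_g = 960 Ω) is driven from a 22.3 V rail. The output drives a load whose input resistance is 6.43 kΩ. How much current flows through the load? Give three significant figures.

I_L ≈ 2.60 mA

R_g‖R_L = 835.3 Ω; V_out = 22.3 × 835.3/1114 = 16.72 V.
I_L = V_out / R_L = 16.72 / 6.43 kΩ = 2.60 mA.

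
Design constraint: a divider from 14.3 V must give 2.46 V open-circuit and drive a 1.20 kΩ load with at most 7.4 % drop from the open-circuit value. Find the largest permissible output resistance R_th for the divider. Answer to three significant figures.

Loading drop = R_th/(R_th + R_L) ≤ 0.0740, so R_th ≤ R_L · ε/(1−ε) = 1.20 kΩ × 0.0740/0.9260 = 95.9 Ω.
(Any R1, R2 with R2/(R1+R2) = 0.172 and R1‖R2 ≤ 95.9 Ω will meet the spec.)

R_th ≤ 95.9 Ω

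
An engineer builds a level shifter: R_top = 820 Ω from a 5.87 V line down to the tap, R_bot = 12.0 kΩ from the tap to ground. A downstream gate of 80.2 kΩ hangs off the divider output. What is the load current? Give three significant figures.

I_L ≈ 0.0679 mA

R_bot‖R_L = 10440 Ω; V_out = 5.87 × 10440/11260 = 5.442 V.
I_L = V_out / R_L = 5.442 / 80.2 kΩ = 0.0679 mA.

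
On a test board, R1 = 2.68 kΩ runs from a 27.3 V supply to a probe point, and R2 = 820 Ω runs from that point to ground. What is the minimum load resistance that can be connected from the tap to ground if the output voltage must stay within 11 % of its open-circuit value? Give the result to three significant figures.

Output resistance R_th = R1‖R2 = (2680 × 820)/3500 = 627.9 Ω.
The fractional drop is R_th/(R_th + R_L); requiring this ≤ 0.110 gives R_L ≥ R_th(1/0.110 − 1) = 627.9 × 8.091 = 5.08 kΩ.

R_L(min) ≈ 5.08 kΩ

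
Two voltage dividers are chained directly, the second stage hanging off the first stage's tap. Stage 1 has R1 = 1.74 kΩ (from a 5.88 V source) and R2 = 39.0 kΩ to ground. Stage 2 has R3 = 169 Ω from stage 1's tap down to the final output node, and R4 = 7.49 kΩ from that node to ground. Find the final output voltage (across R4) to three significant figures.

V_out ≈ 4.52 V

Stage 2 presents R3+R4 = 7659 Ω as a load on stage 1's tap.
Stage 1's lower leg becomes R2‖(R3+R4) = 6402 Ω, so V_mid = 5.88 × 6402/8142 = 4.623 V.
Stage 2 is itself unloaded: V_out = V_mid × R4/(R3+R4) = 4.623 × 7490/7659 = 4.52 V.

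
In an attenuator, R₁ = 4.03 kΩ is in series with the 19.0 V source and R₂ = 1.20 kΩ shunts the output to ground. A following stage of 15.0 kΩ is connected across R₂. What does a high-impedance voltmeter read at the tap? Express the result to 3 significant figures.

The load sits in parallel with R₂: R₂‖R_L = (1.20 × 15.0) / (1.20 + 15.0) = 1.111 kΩ.
V_out = 19.0 × 1.111 / (4.03 + 1.111) = 19.0 × 1.111/5.141 = 4.11 V.

V_out ≈ 4.11 V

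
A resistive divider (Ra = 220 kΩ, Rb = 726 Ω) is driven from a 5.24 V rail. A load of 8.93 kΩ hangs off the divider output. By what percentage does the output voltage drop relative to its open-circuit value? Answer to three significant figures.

The divider's output (Thévenin) resistance is Ra‖Rb = 723.6 Ω.
Fractional drop under load = R_th/(R_th + R_L) = 723.6 / (723.6 + 8930) = 0.07496.
So the output falls by 7.50 %.

7.50 %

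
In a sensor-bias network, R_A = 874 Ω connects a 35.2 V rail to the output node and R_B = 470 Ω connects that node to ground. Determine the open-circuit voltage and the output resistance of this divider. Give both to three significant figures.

V_th = 12.3 V, R_th = 306 Ω

V_th is the open-circuit tap voltage: 35.2 × 470/(874 + 470) = 12.3 V.
With the supply zeroed, R_A and R_B appear in parallel from the tap: R_th = R_A‖R_B = (874 × 470)/1344 = 306 Ω.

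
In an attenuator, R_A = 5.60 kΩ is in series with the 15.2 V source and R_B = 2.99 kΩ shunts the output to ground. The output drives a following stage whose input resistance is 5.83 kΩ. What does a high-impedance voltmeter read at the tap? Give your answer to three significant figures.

V_out ≈ 3.97 V

The load sits in parallel with R_B: R_B‖R_L = (2.99 × 5.83) / (2.99 + 5.83) = 1.976 kΩ.
V_out = 15.2 × 1.976 / (5.60 + 1.976) = 15.2 × 1.976/7.576 = 3.97 V.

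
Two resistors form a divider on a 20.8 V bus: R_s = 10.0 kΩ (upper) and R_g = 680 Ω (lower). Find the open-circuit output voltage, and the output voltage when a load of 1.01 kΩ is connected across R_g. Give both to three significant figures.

Open-circuit: V = 20.8 × 680/(10000 + 680) = 1.32 V.
With the load, R_g becomes R_g‖R_L = 406.4 Ω, so V = 20.8 × 406.4/10410 = 0.812 V.

Unloaded: 1.32 V; loaded: 0.812 V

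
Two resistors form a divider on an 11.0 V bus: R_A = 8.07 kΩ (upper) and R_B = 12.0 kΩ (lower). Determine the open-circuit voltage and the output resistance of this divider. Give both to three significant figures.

V_th = 6.58 V, R_th = 4.83 kΩ

V_th is the open-circuit tap voltage: 11.0 × 12.0/(8.07 + 12.0) = 6.58 V.
With the supply zeroed, R_A and R_B appear in parallel from the tap: R_th = R_A‖R_B = (8.07 × 12.0)/20.07 = 4.83 kΩ.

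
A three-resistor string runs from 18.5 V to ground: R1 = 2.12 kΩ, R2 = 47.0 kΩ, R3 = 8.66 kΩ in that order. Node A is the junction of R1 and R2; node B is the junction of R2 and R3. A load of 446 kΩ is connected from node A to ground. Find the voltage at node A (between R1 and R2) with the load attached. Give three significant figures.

Below node A the series string R2+R3 = 55.66 kΩ sits in parallel with the 446 kΩ load: 49.48 kΩ.
V_A = 18.5 × 49.48/(2.12 + 49.48) = 17.7 V.

V ≈ 17.7 V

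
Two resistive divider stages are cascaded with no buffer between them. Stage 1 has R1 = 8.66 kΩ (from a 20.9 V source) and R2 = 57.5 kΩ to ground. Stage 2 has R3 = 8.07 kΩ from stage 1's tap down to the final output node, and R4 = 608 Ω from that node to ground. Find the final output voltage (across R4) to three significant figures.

Stage 2 presents R3+R4 = 8678 Ω as a load on stage 1's tap.
Stage 1's lower leg becomes R2‖(R3+R4) = 7540 Ω, so V_mid = 20.9 × 7540/16200 = 9.728 V.
Stage 2 is itself unloaded: V_out = V_mid × R4/(R3+R4) = 9.728 × 608/8678 = 0.682 V.

V_out ≈ 0.682 V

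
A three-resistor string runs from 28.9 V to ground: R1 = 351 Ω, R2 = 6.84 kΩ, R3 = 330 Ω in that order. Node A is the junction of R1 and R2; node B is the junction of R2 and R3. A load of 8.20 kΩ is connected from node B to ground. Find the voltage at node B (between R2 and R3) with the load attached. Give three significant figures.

At node B, R3 is in parallel with the load: R3‖R_L = 317.2 Ω.
Below node A the resistance is R2 + (R3‖R_L) = 7157 Ω, so V_A = 28.9 × 7157/7508 = 27.55 V.
Then V_B = V_A × (R3‖R_L)/(R2 + R3‖R_L) = 27.55 × 317.2/7157 = 1.22 V.

V ≈ 1.22 V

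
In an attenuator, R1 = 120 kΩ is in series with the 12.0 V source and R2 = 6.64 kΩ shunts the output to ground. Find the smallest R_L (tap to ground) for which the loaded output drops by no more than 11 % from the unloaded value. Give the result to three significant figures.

Output resistance R_th = R1‖R2 = (120 × 6.64)/126.6 = 6.292 kΩ.
The fractional drop is R_th/(R_th + R_L); requiring this ≤ 0.110 gives R_L ≥ R_th(1/0.110 − 1) = 6.292 × 8.091 = 50.9 kΩ.

R_L(min) ≈ 50.9 kΩ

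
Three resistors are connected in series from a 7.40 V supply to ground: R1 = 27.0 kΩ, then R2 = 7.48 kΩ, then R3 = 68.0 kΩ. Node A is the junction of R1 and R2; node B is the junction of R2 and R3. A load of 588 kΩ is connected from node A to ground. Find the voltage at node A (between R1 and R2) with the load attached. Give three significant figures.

V ≈ 5.27 V

Below node A the series string R2+R3 = 75.48 kΩ sits in parallel with the 588 kΩ load: 66.89 kΩ.
V_A = 7.40 × 66.89/(27.0 + 66.89) = 5.27 V.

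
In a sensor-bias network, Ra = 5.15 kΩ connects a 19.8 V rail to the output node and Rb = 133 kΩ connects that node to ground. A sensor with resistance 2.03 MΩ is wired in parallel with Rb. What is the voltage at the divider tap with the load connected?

The load sits in parallel with Rb: Rb‖R_L = (133 × 2030) / (133 + 2030) = 124.8 kΩ.
V_out = 19.8 × 124.8 / (5.15 + 124.8) = 19.8 × 124.8/130.0 = 19.0 V.

V_out ≈ 19.0 V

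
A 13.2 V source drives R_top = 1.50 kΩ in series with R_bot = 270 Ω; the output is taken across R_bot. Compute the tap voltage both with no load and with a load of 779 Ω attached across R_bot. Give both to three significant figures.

Open-circuit: V = 13.2 × 270/(1500 + 270) = 2.01 V.
With the load, R_bot becomes R_bot‖R_L = 200.5 Ω, so V = 13.2 × 200.5/1701 = 1.56 V.

Unloaded: 2.01 V; loaded: 1.56 V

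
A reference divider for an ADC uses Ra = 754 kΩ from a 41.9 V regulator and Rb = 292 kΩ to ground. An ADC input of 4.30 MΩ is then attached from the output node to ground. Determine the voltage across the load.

V_out ≈ 11.2 V

The load sits in parallel with Rb: Rb‖R_L = (292 × 4300) / (292 + 4300) = 273.4 kΩ.
V_out = 41.9 × 273.4 / (754 + 273.4) = 41.9 × 273.4/1027 = 11.2 V.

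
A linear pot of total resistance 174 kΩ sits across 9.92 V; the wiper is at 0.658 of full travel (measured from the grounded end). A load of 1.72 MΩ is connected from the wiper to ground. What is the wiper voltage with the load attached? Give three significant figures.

V ≈ 6.38 V

The wiper splits the pot into (1−α)R = 59.51 kΩ above and αR = 114.5 kΩ below.
Lower section ‖ load = 107.3 kΩ.
V_wiper = 9.92 × 107.3/(59.51 + 107.3) = 6.38 V.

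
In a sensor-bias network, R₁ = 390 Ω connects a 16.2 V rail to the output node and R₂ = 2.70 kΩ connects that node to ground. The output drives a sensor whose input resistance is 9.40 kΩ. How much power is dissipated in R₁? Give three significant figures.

Total resistance from the source is R₁ + (R₂‖R_L) = 2488 Ω, so I = 16.2/2488 Ω = 6.513 mA.
P = I²·R₁ = (6.513 mA)² × 390 Ω = 16.5 mW.

P ≈ 16.5 mW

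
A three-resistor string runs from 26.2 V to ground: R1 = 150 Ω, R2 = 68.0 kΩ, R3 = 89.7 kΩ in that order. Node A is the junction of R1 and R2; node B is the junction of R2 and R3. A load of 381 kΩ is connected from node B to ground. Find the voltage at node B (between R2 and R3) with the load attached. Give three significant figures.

At node B, R3 is in parallel with the load: R3‖R_L = 72610 Ω.
Below node A the resistance is R2 + (R3‖R_L) = 140600 Ω, so V_A = 26.2 × 140600/140800 = 26.17 V.
Then V_B = V_A × (R3‖R_L)/(R2 + R3‖R_L) = 26.17 × 72610/140600 = 13.5 V.

V ≈ 13.5 V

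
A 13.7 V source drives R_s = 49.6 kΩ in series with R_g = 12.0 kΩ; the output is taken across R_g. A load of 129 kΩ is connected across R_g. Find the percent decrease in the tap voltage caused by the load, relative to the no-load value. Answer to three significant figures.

The divider's output (Thévenin) resistance is R_s‖R_g = 9.662 kΩ.
Fractional drop under load = R_th/(R_th + R_L) = 9.662 / (9.662 + 129) = 0.06968.
So the output falls by 6.97 %.

6.97 %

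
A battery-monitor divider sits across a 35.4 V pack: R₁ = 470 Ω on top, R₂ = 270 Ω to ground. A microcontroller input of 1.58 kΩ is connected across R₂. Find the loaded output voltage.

V_out ≈ 11.7 V

The load sits in parallel with R₂: R₂‖R_L = (270 × 1580) / (270 + 1580) = 230.6 Ω.
V_out = 35.4 × 230.6 / (470 + 230.6) = 35.4 × 230.6/700.6 = 11.7 V.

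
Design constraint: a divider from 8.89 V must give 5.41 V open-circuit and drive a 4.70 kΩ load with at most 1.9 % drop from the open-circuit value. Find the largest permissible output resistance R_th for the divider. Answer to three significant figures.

R_th ≤ 91.0 Ω

Loading drop = R_th/(R_th + R_L) ≤ 0.0190, so R_th ≤ R_L · ε/(1−ε) = 4.70 kΩ × 0.0190/0.9810 = 91.0 Ω.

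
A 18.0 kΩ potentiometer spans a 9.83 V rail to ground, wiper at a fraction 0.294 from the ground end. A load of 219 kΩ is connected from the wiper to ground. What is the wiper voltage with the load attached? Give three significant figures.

The wiper splits the pot into (1−α)R = 12.71 kΩ above and αR = 5.292 kΩ below.
Lower section ‖ load = 5.167 kΩ.
V_wiper = 9.83 × 5.167/(12.71 + 5.167) = 2.84 V.

V ≈ 2.84 V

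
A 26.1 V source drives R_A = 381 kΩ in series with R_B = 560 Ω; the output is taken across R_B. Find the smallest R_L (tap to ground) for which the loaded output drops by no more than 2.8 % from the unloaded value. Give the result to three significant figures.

Output resistance R_th = R_A‖R_B = (381000 × 560)/381600 = 559.2 Ω.
The fractional drop is R_th/(R_th + R_L); requiring this ≤ 0.0280 gives R_L ≥ R_th(1/0.0280 − 1) = 559.2 × 34.71 = 19.4 kΩ.

R_L(min) ≈ 19.4 kΩ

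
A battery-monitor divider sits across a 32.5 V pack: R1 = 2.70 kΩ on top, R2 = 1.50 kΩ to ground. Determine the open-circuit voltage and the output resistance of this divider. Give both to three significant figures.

V_th = 11.6 V, R_th = 964 Ω

V_th is the open-circuit tap voltage: 32.5 × 1.50/(2.70 + 1.50) = 11.6 V.
With the supply zeroed, R1 and R2 appear in parallel from the tap: R_th = R1‖R2 = (2.70 × 1.50)/4.200 = 964 Ω.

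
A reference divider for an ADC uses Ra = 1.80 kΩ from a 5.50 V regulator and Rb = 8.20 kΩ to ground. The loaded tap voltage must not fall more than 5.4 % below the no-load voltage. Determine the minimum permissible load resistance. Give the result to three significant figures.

Output resistance R_th = Ra‖Rb = (1.80 × 8.20)/10.00 = 1.476 kΩ.
The fractional drop is R_th/(R_th + R_L); requiring this ≤ 0.0540 gives R_L ≥ R_th(1/0.0540 − 1) = 1.476 × 17.52 = 25.9 kΩ.

R_L(min) ≈ 25.9 kΩ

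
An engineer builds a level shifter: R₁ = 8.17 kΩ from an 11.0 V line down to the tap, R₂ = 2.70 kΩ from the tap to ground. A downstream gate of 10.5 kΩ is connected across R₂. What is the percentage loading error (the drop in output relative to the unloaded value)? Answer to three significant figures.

16.2 %

The divider's output (Thévenin) resistance is R₁‖R₂ = 2.029 kΩ.
Fractional drop under load = R_th/(R_th + R_L) = 2.029 / (2.029 + 10.5) = 0.1620.
So the output falls by 16.2 %.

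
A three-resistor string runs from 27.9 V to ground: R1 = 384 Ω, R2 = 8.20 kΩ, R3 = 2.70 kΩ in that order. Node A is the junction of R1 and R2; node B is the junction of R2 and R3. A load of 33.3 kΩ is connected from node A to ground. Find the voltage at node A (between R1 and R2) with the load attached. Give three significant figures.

V ≈ 26.7 V

Below node A the series string R2+R3 = 10900 Ω sits in parallel with the 33300 Ω load: 8212 Ω.
V_A = 27.9 × 8212/(384 + 8212) = 26.7 V.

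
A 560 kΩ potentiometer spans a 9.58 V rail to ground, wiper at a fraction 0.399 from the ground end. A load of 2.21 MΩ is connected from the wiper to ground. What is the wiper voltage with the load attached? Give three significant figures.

V ≈ 3.60 V

The wiper splits the pot into (1−α)R = 336.6 kΩ above and αR = 223.4 kΩ below.
Lower section ‖ load = 202.9 kΩ.
V_wiper = 9.58 × 202.9/(336.6 + 202.9) = 3.60 V.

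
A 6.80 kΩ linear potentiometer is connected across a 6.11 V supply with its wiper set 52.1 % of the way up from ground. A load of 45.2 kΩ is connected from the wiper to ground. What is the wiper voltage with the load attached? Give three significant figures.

V ≈ 3.07 V

The wiper splits the pot into (1−α)R = 3.257 kΩ above and αR = 3.543 kΩ below.
Lower section ‖ load = 3.285 kΩ.
V_wiper = 6.11 × 3.285/(3.257 + 3.285) = 3.07 V.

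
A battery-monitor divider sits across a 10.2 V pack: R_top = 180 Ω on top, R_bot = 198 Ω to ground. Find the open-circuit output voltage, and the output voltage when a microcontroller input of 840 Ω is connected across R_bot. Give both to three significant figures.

Open-circuit: V = 10.2 × 198/(180 + 198) = 5.34 V.
With the load, R_bot becomes R_bot‖R_L = 160.2 Ω, so V = 10.2 × 160.2/340.2 = 4.80 V.

Unloaded: 5.34 V; loaded: 4.80 V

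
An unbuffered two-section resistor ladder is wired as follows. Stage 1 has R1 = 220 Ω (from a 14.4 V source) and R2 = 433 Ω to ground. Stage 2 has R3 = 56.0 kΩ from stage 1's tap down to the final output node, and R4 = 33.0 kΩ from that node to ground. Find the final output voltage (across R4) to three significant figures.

Stage 2 presents R3+R4 = 89000 Ω as a load on stage 1's tap.
Stage 1's lower leg becomes R2‖(R3+R4) = 430.9 Ω, so V_mid = 14.4 × 430.9/650.9 = 9.533 V.
Stage 2 is itself unloaded: V_out = V_mid × R4/(R3+R4) = 9.533 × 33000/89000 = 3.53 V.

V_out ≈ 3.53 V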